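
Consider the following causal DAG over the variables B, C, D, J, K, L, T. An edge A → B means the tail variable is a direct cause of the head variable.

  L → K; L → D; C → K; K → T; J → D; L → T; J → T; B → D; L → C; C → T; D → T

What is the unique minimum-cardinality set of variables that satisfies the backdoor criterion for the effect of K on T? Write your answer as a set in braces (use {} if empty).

{C, L}

Variables eligible for adjustment (non-descendants of K, excluding K and T): {B, C, D, J, L}.
Backdoor paths from K to T:
  P1: K <- L -> C -> T
  P2: K <- L -> D <- J -> T
  P3: K <- L -> D -> T
  P4: K <- L -> T
  P5: K <- C <- L -> D <- J -> T
  P6: K <- C <- L -> D -> T
  P7: K <- C <- L -> T
  P8: K <- C -> T
The empty set is not sufficient: P1 (K <- L -> C -> T) has no collider blocking it and no conditioned non-collider, so it is open.
Try {C, L}:
  P1: blocked at fork node L ∈ conditioning set.
  P2: blocked at fork node L ∈ conditioning set.
  P3: blocked at fork node L ∈ conditioning set.
  P4: blocked at fork node L ∈ conditioning set.
  P5: blocked at chain node C ∈ conditioning set.
  P6: blocked at chain node C ∈ conditioning set.
  P7: blocked at chain node C ∈ conditioning set.
  P8: blocked at fork node C ∈ conditioning set.
{C, L} contains no descendant of K and blocks every backdoor path.
Every element of {C, L} is needed (dropping C leaves P8 open; dropping L leaves P3 open), so no proper subset is valid.
Among all size-2 subsets of the eligible variables, only {C, L} blocks every backdoor path, so it is the unique smallest valid adjustment set.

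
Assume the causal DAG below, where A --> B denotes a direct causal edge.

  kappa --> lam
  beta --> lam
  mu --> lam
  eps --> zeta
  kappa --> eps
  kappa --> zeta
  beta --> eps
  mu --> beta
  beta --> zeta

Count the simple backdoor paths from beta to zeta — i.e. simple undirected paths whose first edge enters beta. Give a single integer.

A backdoor path from beta to zeta is any simple undirected path whose first edge points into beta (i.e. leaves beta via a parent).
Parents of beta: {mu}.
Enumerating:
  P1: beta <- mu -> lam <- kappa -> eps -> zeta
  P2: beta <- mu -> lam <- kappa -> zeta
That exhausts the simple backdoor paths. Count: 2.

2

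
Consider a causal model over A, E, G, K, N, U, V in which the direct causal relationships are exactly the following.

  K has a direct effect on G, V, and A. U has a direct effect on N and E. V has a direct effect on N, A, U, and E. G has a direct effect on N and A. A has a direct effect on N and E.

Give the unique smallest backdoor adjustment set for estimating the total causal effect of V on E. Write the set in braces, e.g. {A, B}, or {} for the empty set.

{K}

Variables eligible for adjustment (non-descendants of V, excluding V and E): {G, K}.
Backdoor paths from V to E:
  P1: V <- K -> G -> A -> E
  P2: V <- K -> G -> A -> N <- U -> E
  P3: V <- K -> G -> N <- A -> E
  P4: V <- K -> G -> N <- U -> E
  P5: V <- K -> A <- G -> N <- U -> E
  P6: V <- K -> A -> E
  P7: V <- K -> A -> N <- U -> E
The empty set is not sufficient: P1 (V <- K -> G -> A -> E) has no collider blocking it and no conditioned non-collider, so it is open.
Try {K}:
  P1: blocked at fork node K ∈ conditioning set.
  P2: blocked at fork node K ∈ conditioning set.
  P3: blocked at fork node K ∈ conditioning set.
  P4: blocked at fork node K ∈ conditioning set.
  P5: blocked at fork node K ∈ conditioning set.
  P6: blocked at fork node K ∈ conditioning set.
  P7: blocked at fork node K ∈ conditioning set.
{K} contains no descendant of V and blocks every backdoor path.
No other singleton works — e.g. {G} leaves P6 open — so {K} is the unique smallest valid adjustment set.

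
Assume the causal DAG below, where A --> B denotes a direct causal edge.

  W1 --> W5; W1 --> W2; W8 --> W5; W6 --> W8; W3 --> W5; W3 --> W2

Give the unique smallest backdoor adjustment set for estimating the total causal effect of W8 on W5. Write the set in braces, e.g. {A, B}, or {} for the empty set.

Variables eligible for adjustment (non-descendants of W8, excluding W8 and W5): {W1, W2, W3, W6}.
Backdoor paths from W8 to W5:
  (none)
With no backdoor paths the empty set already satisfies the criterion, and it is trivially minimal.

{}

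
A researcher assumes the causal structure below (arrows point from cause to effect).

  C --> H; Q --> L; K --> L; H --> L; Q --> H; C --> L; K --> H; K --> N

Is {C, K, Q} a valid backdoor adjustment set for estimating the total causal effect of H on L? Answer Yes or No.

Yes

Backdoor paths from H to L (paths whose first edge points into H):
  P1: H <- K -> L
  P2: H <- C -> L
  P3: H <- Q -> L
Condition 1 (no descendant of H in the set): holds — descendants of H are {L}; none are in {C, K, Q}.
Condition 2 (every backdoor path blocked by {C, K, Q}):
  P1: blocked at fork node K ∈ conditioning set.
  P2: blocked at fork node C ∈ conditioning set.
  P3: blocked at fork node Q ∈ conditioning set.
{C, K, Q} satisfies the backdoor criterion.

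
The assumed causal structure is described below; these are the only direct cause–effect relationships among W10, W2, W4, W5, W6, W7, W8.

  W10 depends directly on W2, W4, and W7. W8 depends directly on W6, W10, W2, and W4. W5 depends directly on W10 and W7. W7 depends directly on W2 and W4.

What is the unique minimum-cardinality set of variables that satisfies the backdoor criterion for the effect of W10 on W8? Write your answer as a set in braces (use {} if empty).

Variables eligible for adjustment (non-descendants of W10, excluding W10 and W8): {W2, W4, W6, W7}.
Backdoor paths from W10 to W8:
  P1: W10 <- W4 -> W7 <- W2 -> W8
  P2: W10 <- W4 -> W8
  P3: W10 <- W2 -> W7 <- W4 -> W8
  P4: W10 <- W2 -> W8
  P5: W10 <- W7 <- W4 -> W8
  P6: W10 <- W7 <- W2 -> W8
The empty set is not sufficient: P2 (W10 <- W4 -> W8) has no collider blocking it and no conditioned non-collider, so it is open.
Try {W2, W4}:
  P1: blocked at fork node W4 ∈ conditioning set.
  P2: blocked at fork node W4 ∈ conditioning set.
  P3: blocked at fork node W2 ∈ conditioning set.
  P4: blocked at fork node W2 ∈ conditioning set.
  P5: blocked at fork node W4 ∈ conditioning set.
  P6: blocked at fork node W2 ∈ conditioning set.
{W2, W4} contains no descendant of W10 and blocks every backdoor path.
Every element of {W2, W4} is needed (dropping W2 leaves P4 open; dropping W4 leaves P2 open), so no proper subset is valid.
Among all size-2 subsets of the eligible variables, only {W2, W4} blocks every backdoor path, so it is the unique smallest valid adjustment set.

{W2, W4}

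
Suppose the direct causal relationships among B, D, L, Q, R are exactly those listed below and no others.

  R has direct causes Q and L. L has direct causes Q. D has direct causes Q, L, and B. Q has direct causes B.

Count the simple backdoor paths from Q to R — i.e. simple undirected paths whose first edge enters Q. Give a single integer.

A backdoor path from Q to R is any simple undirected path whose first edge points into Q (i.e. leaves Q via a parent).
Parents of Q: {B}.
Enumerating:
  P1: Q <- B -> D <- L -> R
That exhausts the simple backdoor paths. Count: 1.

1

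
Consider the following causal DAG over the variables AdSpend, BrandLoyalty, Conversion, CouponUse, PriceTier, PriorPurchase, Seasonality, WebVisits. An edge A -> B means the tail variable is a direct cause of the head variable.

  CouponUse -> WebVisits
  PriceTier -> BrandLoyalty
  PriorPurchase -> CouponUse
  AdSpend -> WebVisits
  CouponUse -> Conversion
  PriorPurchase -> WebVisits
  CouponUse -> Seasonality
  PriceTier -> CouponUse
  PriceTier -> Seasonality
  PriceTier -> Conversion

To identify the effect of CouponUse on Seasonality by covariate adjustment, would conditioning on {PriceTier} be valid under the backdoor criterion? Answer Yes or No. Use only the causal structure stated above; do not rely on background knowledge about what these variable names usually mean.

Backdoor paths from CouponUse to Seasonality (paths whose first edge points into CouponUse):
  P1: CouponUse <- PriceTier -> Seasonality
Condition 1 (no descendant of CouponUse in the set): holds — descendants of CouponUse are {Conversion, Seasonality, WebVisits}; none are in {PriceTier}.
Condition 2 (every backdoor path blocked by {PriceTier}):
  P1: blocked at fork node PriceTier ∈ conditioning set.
{PriceTier} satisfies the backdoor criterion.

Yes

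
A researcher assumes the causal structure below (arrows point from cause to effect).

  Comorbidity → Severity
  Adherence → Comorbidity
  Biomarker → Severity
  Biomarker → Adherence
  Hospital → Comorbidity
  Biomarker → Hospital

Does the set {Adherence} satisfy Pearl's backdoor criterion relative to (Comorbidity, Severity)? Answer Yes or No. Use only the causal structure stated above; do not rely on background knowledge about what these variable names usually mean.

Backdoor paths from Comorbidity to Severity (paths whose first edge points into Comorbidity):
  P1: Comorbidity <- Adherence <- Biomarker -> Severity
  P2: Comorbidity <- Hospital <- Biomarker -> Severity
Condition 1 (no descendant of Comorbidity in the set): holds — descendants of Comorbidity are {Severity}; none are in {Adherence}.
Condition 2 (every backdoor path blocked by {Adherence}):
  P1: blocked at chain node Adherence ∈ conditioning set.
  P2: open — no interior node is in the conditioning set.
{Adherence} does not satisfy the backdoor criterion.

No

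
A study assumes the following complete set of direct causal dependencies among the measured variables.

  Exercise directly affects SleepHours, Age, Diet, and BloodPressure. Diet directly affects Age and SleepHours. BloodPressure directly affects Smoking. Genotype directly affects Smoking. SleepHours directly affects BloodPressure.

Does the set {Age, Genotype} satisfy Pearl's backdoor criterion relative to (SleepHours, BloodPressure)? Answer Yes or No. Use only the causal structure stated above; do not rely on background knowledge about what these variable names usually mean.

Backdoor paths from SleepHours to BloodPressure (paths whose first edge points into SleepHours):
  P1: SleepHours <- Exercise -> BloodPressure
  P2: SleepHours <- Diet <- Exercise -> BloodPressure
  P3: SleepHours <- Diet -> Age <- Exercise -> BloodPressure
Condition 1 (no descendant of SleepHours in the set): holds — descendants of SleepHours are {BloodPressure, Smoking}; none are in {Age, Genotype}.
Condition 2 (every backdoor path blocked by {Age, Genotype}):
  P1: open — no interior node is in the conditioning set.
  P2: open — no interior node is in the conditioning set.
  P3: open — collider(s) Age are conditioned on (or have a conditioned descendant) and no non-collider on the path is in the set.
{Age, Genotype} does not satisfy the backdoor criterion.

No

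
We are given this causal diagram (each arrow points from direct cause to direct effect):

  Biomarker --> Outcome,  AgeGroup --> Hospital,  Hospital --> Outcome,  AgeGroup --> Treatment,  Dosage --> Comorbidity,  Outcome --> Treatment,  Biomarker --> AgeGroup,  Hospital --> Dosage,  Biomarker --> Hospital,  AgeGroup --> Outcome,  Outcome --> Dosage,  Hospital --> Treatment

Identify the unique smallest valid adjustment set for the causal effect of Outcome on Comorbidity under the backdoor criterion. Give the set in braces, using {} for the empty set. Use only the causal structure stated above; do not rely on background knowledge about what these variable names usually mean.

{Hospital}

Variables eligible for adjustment (non-descendants of Outcome, excluding Outcome and Comorbidity): {AgeGroup, Biomarker, Hospital}.
Backdoor paths from Outcome to Comorbidity:
  P1: Outcome <- Biomarker -> AgeGroup -> Hospital -> Dosage -> Comorbidity
  P2: Outcome <- Biomarker -> AgeGroup -> Treatment <- Hospital -> Dosage -> Comorbidity
  P3: Outcome <- Biomarker -> Hospital -> Dosage -> Comorbidity
  P4: Outcome <- AgeGroup <- Biomarker -> Hospital -> Dosage -> Comorbidity
  P5: Outcome <- AgeGroup -> Hospital -> Dosage -> Comorbidity
  P6: Outcome <- AgeGroup -> Treatment <- Hospital -> Dosage -> Comorbidity
  P7: Outcome <- Hospital -> Dosage -> Comorbidity
The empty set is not sufficient: P1 (Outcome <- Biomarker -> AgeGroup -> Hospital -> Dosage -> Comorbidity) has no collider blocking it and no conditioned non-collider, so it is open.
Try {Hospital}:
  P1: blocked at chain node Hospital ∈ conditioning set.
  P2: blocked at collider Treatment (neither it nor any descendant is in the conditioning set).
  P3: blocked at chain node Hospital ∈ conditioning set.
  P4: blocked at chain node Hospital ∈ conditioning set.
  P5: blocked at chain node Hospital ∈ conditioning set.
  P6: blocked at collider Treatment (neither it nor any descendant is in the conditioning set).
  P7: blocked at fork node Hospital ∈ conditioning set.
{Hospital} contains no descendant of Outcome and blocks every backdoor path.
No other singleton works — e.g. {Biomarker} leaves P5 open — so {Hospital} is the unique smallest valid adjustment set.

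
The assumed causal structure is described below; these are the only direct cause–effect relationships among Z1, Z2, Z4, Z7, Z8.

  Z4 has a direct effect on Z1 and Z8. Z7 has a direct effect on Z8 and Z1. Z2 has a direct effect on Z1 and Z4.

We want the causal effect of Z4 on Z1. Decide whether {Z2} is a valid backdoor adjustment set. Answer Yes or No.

Yes

Backdoor paths from Z4 to Z1 (paths whose first edge points into Z4):
  P1: Z4 <- Z2 -> Z1
Condition 1 (no descendant of Z4 in the set): holds — descendants of Z4 are {Z1, Z8}; none are in {Z2}.
Condition 2 (every backdoor path blocked by {Z2}):
  P1: blocked at fork node Z2 ∈ conditioning set.
{Z2} satisfies the backdoor criterion.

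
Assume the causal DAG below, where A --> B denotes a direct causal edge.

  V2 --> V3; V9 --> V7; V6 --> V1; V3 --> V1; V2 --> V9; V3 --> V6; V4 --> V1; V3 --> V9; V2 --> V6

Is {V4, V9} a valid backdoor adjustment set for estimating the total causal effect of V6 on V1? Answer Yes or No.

Backdoor paths from V6 to V1 (paths whose first edge points into V6):
  P1: V6 <- V2 -> V3 -> V1
  P2: V6 <- V2 -> V9 <- V3 -> V1
  P3: V6 <- V3 -> V1
Condition 1 (no descendant of V6 in the set): holds — descendants of V6 are {V1}; none are in {V4, V9}.
Condition 2 (every backdoor path blocked by {V4, V9}):
  P1: open — no interior node is in the conditioning set.
  P2: open — collider(s) V9 are conditioned on (or have a conditioned descendant) and no non-collider on the path is in the set.
  P3: open — no interior node is in the conditioning set.
{V4, V9} does not satisfy the backdoor criterion.

No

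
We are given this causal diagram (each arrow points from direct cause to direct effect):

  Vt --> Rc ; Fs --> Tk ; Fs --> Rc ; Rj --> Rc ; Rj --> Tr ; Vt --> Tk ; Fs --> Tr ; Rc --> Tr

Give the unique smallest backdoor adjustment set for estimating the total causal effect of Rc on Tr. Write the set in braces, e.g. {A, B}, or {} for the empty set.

{Fs, Rj}

Variables eligible for adjustment (non-descendants of Rc, excluding Rc and Tr): {Fs, Rj, Tk, Vt}.
Backdoor paths from Rc to Tr:
  P1: Rc <- Rj -> Tr
  P2: Rc <- Fs -> Tr
  P3: Rc <- Vt -> Tk <- Fs -> Tr
The empty set is not sufficient: P1 (Rc <- Rj -> Tr) has no collider blocking it and no conditioned non-collider, so it is open.
Try {Fs, Rj}:
  P1: blocked at fork node Rj ∈ conditioning set.
  P2: blocked at fork node Fs ∈ conditioning set.
  P3: blocked at collider Tk (neither it nor any descendant is in the conditioning set).
{Fs, Rj} contains no descendant of Rc and blocks every backdoor path.
Every element of {Fs, Rj} is needed (dropping Fs leaves P2 open; dropping Rj leaves P1 open), so no proper subset is valid.
Among all size-2 subsets of the eligible variables, only {Fs, Rj} blocks every backdoor path, so it is the unique smallest valid adjustment set.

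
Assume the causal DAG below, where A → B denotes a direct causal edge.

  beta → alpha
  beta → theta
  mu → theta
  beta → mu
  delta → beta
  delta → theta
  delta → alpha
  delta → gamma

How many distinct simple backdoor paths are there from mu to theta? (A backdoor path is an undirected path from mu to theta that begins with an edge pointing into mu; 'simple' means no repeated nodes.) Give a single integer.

A backdoor path from mu to theta is any simple undirected path whose first edge points into mu (i.e. leaves mu via a parent).
Parents of mu: {beta}.
Enumerating:
  P1: mu <- beta <- delta -> theta
  P2: mu <- beta -> alpha <- delta -> theta
  P3: mu <- beta -> theta
That exhausts the simple backdoor paths. Count: 3.

3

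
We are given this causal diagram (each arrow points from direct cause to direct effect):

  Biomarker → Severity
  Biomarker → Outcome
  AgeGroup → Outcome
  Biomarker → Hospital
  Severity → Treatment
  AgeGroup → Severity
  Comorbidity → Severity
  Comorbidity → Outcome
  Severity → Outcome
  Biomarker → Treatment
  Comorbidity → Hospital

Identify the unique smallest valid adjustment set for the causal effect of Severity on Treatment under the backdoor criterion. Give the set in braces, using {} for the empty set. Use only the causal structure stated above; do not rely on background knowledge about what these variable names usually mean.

{Biomarker}

Variables eligible for adjustment (non-descendants of Severity, excluding Severity and Treatment): {AgeGroup, Biomarker, Comorbidity, Hospital}.
Backdoor paths from Severity to Treatment:
  P1: Severity <- Biomarker -> Treatment
  P2: Severity <- AgeGroup -> Outcome <- Biomarker -> Treatment
  P3: Severity <- AgeGroup -> Outcome <- Comorbidity -> Hospital <- Biomarker -> Treatment
  P4: Severity <- Comorbidity -> Hospital <- Biomarker -> Treatment
  P5: Severity <- Comorbidity -> Outcome <- Biomarker -> Treatment
The empty set is not sufficient: P1 (Severity <- Biomarker -> Treatment) has no collider blocking it and no conditioned non-collider, so it is open.
Try {Biomarker}:
  P1: blocked at fork node Biomarker ∈ conditioning set.
  P2: blocked at collider Outcome (neither it nor any descendant is in the conditioning set).
  P3: blocked at collider Outcome (neither it nor any descendant is in the conditioning set).
  P4: blocked at collider Hospital (neither it nor any descendant is in the conditioning set).
  P5: blocked at collider Outcome (neither it nor any descendant is in the conditioning set).
{Biomarker} contains no descendant of Severity and blocks every backdoor path.
No other singleton works — e.g. {AgeGroup} leaves P1 open — so {Biomarker} is the unique smallest valid adjustment set.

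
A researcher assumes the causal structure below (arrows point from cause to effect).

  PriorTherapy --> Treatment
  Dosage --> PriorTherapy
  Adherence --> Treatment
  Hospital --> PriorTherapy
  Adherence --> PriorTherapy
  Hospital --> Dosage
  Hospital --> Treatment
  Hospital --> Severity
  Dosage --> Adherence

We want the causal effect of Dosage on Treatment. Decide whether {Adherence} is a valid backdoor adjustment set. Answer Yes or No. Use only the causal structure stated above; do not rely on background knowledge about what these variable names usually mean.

No

Backdoor paths from Dosage to Treatment (paths whose first edge points into Dosage):
  P1: Dosage <- Hospital -> PriorTherapy <- Adherence -> Treatment
  P2: Dosage <- Hospital -> PriorTherapy -> Treatment
  P3: Dosage <- Hospital -> Treatment
Condition 1 (no descendant of Dosage in the set): FAILS — Adherence is a descendant of Dosage.
Condition 2 (every backdoor path blocked by {Adherence}):
  P1: blocked at collider PriorTherapy (neither it nor any descendant is in the conditioning set).
  P2: open — no interior node is in the conditioning set.
  P3: open — no interior node is in the conditioning set.
{Adherence} does not satisfy the backdoor criterion.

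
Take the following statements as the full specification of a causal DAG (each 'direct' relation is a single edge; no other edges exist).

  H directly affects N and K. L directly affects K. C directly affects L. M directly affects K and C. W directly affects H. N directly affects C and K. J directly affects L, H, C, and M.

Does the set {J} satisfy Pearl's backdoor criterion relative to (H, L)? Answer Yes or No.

Backdoor paths from H to L (paths whose first edge points into H):
  P1: H <- J -> M -> C <- N -> K <- L
  P2: H <- J -> M -> C -> L
  P3: H <- J -> M -> K <- N -> C -> L
  P4: H <- J -> M -> K <- L
  P5: H <- J -> C <- M -> K <- L
  P6: H <- J -> C <- N -> K <- L
  P7: H <- J -> C -> L
  P8: H <- J -> L
Condition 1 (no descendant of H in the set): holds — descendants of H are {C, K, L, N}; none are in {J}.
Condition 2 (every backdoor path blocked by {J}):
  P1: blocked at fork node J ∈ conditioning set.
  P2: blocked at fork node J ∈ conditioning set.
  P3: blocked at fork node J ∈ conditioning set.
  P4: blocked at fork node J ∈ conditioning set.
  P5: blocked at fork node J ∈ conditioning set.
  P6: blocked at fork node J ∈ conditioning set.
  P7: blocked at fork node J ∈ conditioning set.
  P8: blocked at fork node J ∈ conditioning set.
{J} satisfies the backdoor criterion.

Yes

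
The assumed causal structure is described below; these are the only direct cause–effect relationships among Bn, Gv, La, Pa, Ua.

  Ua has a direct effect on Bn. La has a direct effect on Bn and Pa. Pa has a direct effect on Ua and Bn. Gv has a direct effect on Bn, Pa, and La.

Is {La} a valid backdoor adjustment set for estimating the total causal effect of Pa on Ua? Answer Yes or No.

Backdoor paths from Pa to Ua (paths whose first edge points into Pa):
  P1: Pa <- Gv -> La -> Bn <- Ua
  P2: Pa <- Gv -> Bn <- Ua
  P3: Pa <- La <- Gv -> Bn <- Ua
  P4: Pa <- La -> Bn <- Ua
Condition 1 (no descendant of Pa in the set): holds — descendants of Pa are {Bn, Ua}; none are in {La}.
Condition 2 (every backdoor path blocked by {La}):
  P1: blocked at chain node La ∈ conditioning set.
  P2: blocked at collider Bn (neither it nor any descendant is in the conditioning set).
  P3: blocked at chain node La ∈ conditioning set.
  P4: blocked at fork node La ∈ conditioning set.
{La} satisfies the backdoor criterion.

Yes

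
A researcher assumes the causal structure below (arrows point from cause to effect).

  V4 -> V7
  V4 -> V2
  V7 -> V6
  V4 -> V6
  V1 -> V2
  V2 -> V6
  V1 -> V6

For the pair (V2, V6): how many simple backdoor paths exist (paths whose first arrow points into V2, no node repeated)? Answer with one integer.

3

A backdoor path from V2 to V6 is any simple undirected path whose first edge points into V2 (i.e. leaves V2 via a parent).
Parents of V2: {V1, V4}.
Enumerating:
  P1: V2 <- V4 -> V7 -> V6
  P2: V2 <- V4 -> V6
  P3: V2 <- V1 -> V6
That exhausts the simple backdoor paths. Count: 3.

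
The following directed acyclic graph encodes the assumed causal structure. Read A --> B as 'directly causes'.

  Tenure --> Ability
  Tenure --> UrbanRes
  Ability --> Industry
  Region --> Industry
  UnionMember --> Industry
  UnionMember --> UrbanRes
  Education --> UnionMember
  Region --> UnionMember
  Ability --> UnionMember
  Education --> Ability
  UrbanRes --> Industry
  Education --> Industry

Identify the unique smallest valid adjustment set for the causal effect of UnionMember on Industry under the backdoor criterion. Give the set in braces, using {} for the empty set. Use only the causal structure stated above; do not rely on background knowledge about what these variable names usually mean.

Variables eligible for adjustment (non-descendants of UnionMember, excluding UnionMember and Industry): {Ability, Education, Region, Tenure}.
Backdoor paths from UnionMember to Industry:
  P1: UnionMember <- Education -> Ability <- Tenure -> UrbanRes -> Industry
  P2: UnionMember <- Education -> Ability -> Industry
  P3: UnionMember <- Education -> Industry
  P4: UnionMember <- Region -> Industry
  P5: UnionMember <- Ability <- Education -> Industry
  P6: UnionMember <- Ability <- Tenure -> UrbanRes -> Industry
  P7: UnionMember <- Ability -> Industry
The empty set is not sufficient: P2 (UnionMember <- Education -> Ability -> Industry) has no collider blocking it and no conditioned non-collider, so it is open.
Try {Ability, Education, Region}:
  P1: blocked at fork node Education ∈ conditioning set.
  P2: blocked at fork node Education ∈ conditioning set.
  P3: blocked at fork node Education ∈ conditioning set.
  P4: blocked at fork node Region ∈ conditioning set.
  P5: blocked at chain node Ability ∈ conditioning set.
  P6: blocked at chain node Ability ∈ conditioning set.
  P7: blocked at fork node Ability ∈ conditioning set.
{Ability, Education, Region} contains no descendant of UnionMember and blocks every backdoor path.
Every element of {Ability, Education, Region} is needed (dropping Ability leaves P6 open; dropping Education leaves P1 open; dropping Region leaves P4 open), so no proper subset is valid.
Among all size-3 subsets of the eligible variables, only {Ability, Education, Region} blocks every backdoor path, so it is the unique smallest valid adjustment set.

{Ability, Education, Region}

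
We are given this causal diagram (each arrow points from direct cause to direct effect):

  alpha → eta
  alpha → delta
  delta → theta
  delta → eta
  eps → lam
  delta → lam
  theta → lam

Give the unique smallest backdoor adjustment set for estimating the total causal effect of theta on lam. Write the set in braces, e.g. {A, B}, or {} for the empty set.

Variables eligible for adjustment (non-descendants of theta, excluding theta and lam): {alpha, delta, eps, eta}.
Backdoor paths from theta to lam:
  P1: theta <- delta -> lam
The empty set is not sufficient: P1 (theta <- delta -> lam) has no collider blocking it and no conditioned non-collider, so it is open.
Try {delta}:
  P1: blocked at fork node delta ∈ conditioning set.
{delta} contains no descendant of theta and blocks every backdoor path.
No other singleton works — e.g. {eps} leaves P1 open — so {delta} is the unique smallest valid adjustment set.

{delta}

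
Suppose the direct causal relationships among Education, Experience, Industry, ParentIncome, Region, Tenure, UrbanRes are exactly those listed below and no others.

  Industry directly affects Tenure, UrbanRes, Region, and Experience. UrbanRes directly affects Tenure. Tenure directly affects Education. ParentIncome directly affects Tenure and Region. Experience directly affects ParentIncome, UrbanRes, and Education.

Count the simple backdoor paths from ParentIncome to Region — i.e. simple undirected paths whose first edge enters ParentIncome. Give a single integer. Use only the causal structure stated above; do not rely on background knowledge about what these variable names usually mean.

5

A backdoor path from ParentIncome to Region is any simple undirected path whose first edge points into ParentIncome (i.e. leaves ParentIncome via a parent).
Parents of ParentIncome: {Experience}.
Enumerating:
  P1: ParentIncome <- Experience <- Industry -> Region
  P2: ParentIncome <- Experience -> UrbanRes <- Industry -> Region
  P3: ParentIncome <- Experience -> UrbanRes -> Tenure <- Industry -> Region
  P4: ParentIncome <- Experience -> Education <- Tenure <- Industry -> Region
  P5: ParentIncome <- Experience -> Education <- Tenure <- UrbanRes <- Industry -> Region
That exhausts the simple backdoor paths. Count: 5.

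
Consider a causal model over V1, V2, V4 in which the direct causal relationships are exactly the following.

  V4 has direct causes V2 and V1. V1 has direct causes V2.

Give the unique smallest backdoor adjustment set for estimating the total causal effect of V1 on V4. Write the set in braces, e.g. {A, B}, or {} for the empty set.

Variables eligible for adjustment (non-descendants of V1, excluding V1 and V4): {V2}.
Backdoor paths from V1 to V4:
  P1: V1 <- V2 -> V4
The empty set is not sufficient: P1 (V1 <- V2 -> V4) has no collider blocking it and no conditioned non-collider, so it is open.
Try {V2}:
  P1: blocked at fork node V2 ∈ conditioning set.
{V2} contains no descendant of V1 and blocks every backdoor path.
{V2} is the unique smallest valid adjustment set.

{V2}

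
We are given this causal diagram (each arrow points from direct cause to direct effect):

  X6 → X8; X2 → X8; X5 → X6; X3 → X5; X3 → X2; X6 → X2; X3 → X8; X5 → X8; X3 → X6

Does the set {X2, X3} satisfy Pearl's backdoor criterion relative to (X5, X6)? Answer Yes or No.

Backdoor paths from X5 to X6 (paths whose first edge points into X5):
  P1: X5 <- X3 -> X6
  P2: X5 <- X3 -> X2 <- X6
  P3: X5 <- X3 -> X2 -> X8 <- X6
  P4: X5 <- X3 -> X8 <- X6
  P5: X5 <- X3 -> X8 <- X2 <- X6
Condition 1 (no descendant of X5 in the set): FAILS — X2 is a descendant of X5.
Condition 2 (every backdoor path blocked by {X2, X3}):
  P1: blocked at fork node X3 ∈ conditioning set.
  P2: blocked at fork node X3 ∈ conditioning set.
  P3: blocked at fork node X3 ∈ conditioning set.
  P4: blocked at fork node X3 ∈ conditioning set.
  P5: blocked at fork node X3 ∈ conditioning set.
{X2, X3} does not satisfy the backdoor criterion.

No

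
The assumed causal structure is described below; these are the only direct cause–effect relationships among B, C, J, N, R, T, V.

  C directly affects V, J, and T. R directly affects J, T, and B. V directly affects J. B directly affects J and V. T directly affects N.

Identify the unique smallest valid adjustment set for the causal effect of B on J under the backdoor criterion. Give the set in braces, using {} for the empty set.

Variables eligible for adjustment (non-descendants of B, excluding B and J): {C, N, R, T}.
Backdoor paths from B to J:
  P1: B <- R -> T <- C -> V -> J
  P2: B <- R -> T <- C -> J
  P3: B <- R -> J
The empty set is not sufficient: P3 (B <- R -> J) has no collider blocking it and no conditioned non-collider, so it is open.
Try {R}:
  P1: blocked at fork node R ∈ conditioning set.
  P2: blocked at fork node R ∈ conditioning set.
  P3: blocked at fork node R ∈ conditioning set.
{R} contains no descendant of B and blocks every backdoor path.
No other singleton works — e.g. {C} leaves P3 open — so {R} is the unique smallest valid adjustment set.

{R}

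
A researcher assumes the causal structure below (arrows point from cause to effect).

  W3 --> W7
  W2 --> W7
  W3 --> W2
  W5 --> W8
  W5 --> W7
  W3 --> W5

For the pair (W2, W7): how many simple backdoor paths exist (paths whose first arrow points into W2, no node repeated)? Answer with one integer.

2

A backdoor path from W2 to W7 is any simple undirected path whose first edge points into W2 (i.e. leaves W2 via a parent).
Parents of W2: {W3}.
Enumerating:
  P1: W2 <- W3 -> W5 -> W7
  P2: W2 <- W3 -> W7
That exhausts the simple backdoor paths. Count: 2.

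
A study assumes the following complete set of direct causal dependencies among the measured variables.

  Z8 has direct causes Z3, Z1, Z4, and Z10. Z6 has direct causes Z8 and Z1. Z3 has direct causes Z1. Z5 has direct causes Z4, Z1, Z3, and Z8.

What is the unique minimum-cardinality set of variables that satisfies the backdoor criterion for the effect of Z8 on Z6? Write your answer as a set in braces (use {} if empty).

Variables eligible for adjustment (non-descendants of Z8, excluding Z8 and Z6): {Z1, Z10, Z3, Z4}.
Backdoor paths from Z8 to Z6:
  P1: Z8 <- Z1 -> Z6
  P2: Z8 <- Z3 <- Z1 -> Z6
  P3: Z8 <- Z3 -> Z5 <- Z1 -> Z6
  P4: Z8 <- Z4 -> Z5 <- Z1 -> Z6
  P5: Z8 <- Z4 -> Z5 <- Z3 <- Z1 -> Z6
The empty set is not sufficient: P1 (Z8 <- Z1 -> Z6) has no collider blocking it and no conditioned non-collider, so it is open.
Try {Z1}:
  P1: blocked at fork node Z1 ∈ conditioning set.
  P2: blocked at fork node Z1 ∈ conditioning set.
  P3: blocked at collider Z5 (neither it nor any descendant is in the conditioning set).
  P4: blocked at collider Z5 (neither it nor any descendant is in the conditioning set).
  P5: blocked at collider Z5 (neither it nor any descendant is in the conditioning set).
{Z1} contains no descendant of Z8 and blocks every backdoor path.
No other singleton works — e.g. {Z3} leaves P1 open — so {Z1} is the unique smallest valid adjustment set.

{Z1}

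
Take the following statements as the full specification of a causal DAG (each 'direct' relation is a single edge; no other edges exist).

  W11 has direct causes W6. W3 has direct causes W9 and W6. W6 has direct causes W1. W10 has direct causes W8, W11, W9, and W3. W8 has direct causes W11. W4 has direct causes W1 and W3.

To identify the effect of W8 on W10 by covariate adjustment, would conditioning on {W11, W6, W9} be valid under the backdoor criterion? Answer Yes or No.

Yes

Backdoor paths from W8 to W10 (paths whose first edge points into W8):
  P1: W8 <- W11 <- W6 <- W1 -> W4 <- W3 <- W9 -> W10
  P2: W8 <- W11 <- W6 <- W1 -> W4 <- W3 -> W10
  P3: W8 <- W11 <- W6 -> W3 <- W9 -> W10
  P4: W8 <- W11 <- W6 -> W3 -> W10
  P5: W8 <- W11 -> W10
Condition 1 (no descendant of W8 in the set): holds — descendants of W8 are {W10}; none are in {W11, W6, W9}.
Condition 2 (every backdoor path blocked by {W11, W6, W9}):
  P1: blocked at chain node W11 ∈ conditioning set.
  P2: blocked at chain node W11 ∈ conditioning set.
  P3: blocked at chain node W11 ∈ conditioning set.
  P4: blocked at chain node W11 ∈ conditioning set.
  P5: blocked at fork node W11 ∈ conditioning set.
{W11, W6, W9} satisfies the backdoor criterion.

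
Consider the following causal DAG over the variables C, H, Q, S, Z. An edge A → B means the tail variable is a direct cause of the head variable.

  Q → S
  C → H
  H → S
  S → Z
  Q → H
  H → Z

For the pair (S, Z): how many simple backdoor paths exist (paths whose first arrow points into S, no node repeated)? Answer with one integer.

2

A backdoor path from S to Z is any simple undirected path whose first edge points into S (i.e. leaves S via a parent).
Parents of S: {H, Q}.
Enumerating:
  P1: S <- Q -> H -> Z
  P2: S <- H -> Z
That exhausts the simple backdoor paths. Count: 2.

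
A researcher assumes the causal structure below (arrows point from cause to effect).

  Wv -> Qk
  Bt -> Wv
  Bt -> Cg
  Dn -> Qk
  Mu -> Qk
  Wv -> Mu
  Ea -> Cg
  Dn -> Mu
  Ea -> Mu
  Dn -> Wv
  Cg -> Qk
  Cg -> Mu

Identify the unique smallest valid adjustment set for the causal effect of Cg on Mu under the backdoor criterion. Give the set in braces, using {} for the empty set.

Variables eligible for adjustment (non-descendants of Cg, excluding Cg and Mu): {Bt, Dn, Ea, Wv}.
Backdoor paths from Cg to Mu:
  P1: Cg <- Bt -> Wv <- Dn -> Mu
  P2: Cg <- Bt -> Wv <- Dn -> Qk <- Mu
  P3: Cg <- Bt -> Wv -> Mu
  P4: Cg <- Bt -> Wv -> Qk <- Dn -> Mu
  P5: Cg <- Bt -> Wv -> Qk <- Mu
  P6: Cg <- Ea -> Mu
The empty set is not sufficient: P3 (Cg <- Bt -> Wv -> Mu) has no collider blocking it and no conditioned non-collider, so it is open.
Try {Bt, Ea}:
  P1: blocked at fork node Bt ∈ conditioning set.
  P2: blocked at fork node Bt ∈ conditioning set.
  P3: blocked at fork node Bt ∈ conditioning set.
  P4: blocked at fork node Bt ∈ conditioning set.
  P5: blocked at fork node Bt ∈ conditioning set.
  P6: blocked at fork node Ea ∈ conditioning set.
{Bt, Ea} contains no descendant of Cg and blocks every backdoor path.
Every element of {Bt, Ea} is needed (dropping Bt leaves P3 open; dropping Ea leaves P6 open), so no proper subset is valid.
Among all size-2 subsets of the eligible variables, only {Bt, Ea} blocks every backdoor path, so it is the unique smallest valid adjustment set.

{Bt, Ea}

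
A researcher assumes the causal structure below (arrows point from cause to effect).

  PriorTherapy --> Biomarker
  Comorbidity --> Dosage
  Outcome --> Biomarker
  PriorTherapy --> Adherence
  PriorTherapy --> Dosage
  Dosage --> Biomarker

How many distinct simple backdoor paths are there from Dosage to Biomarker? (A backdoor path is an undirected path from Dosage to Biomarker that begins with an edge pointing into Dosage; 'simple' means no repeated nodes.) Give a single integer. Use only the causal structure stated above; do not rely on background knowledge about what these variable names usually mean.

1

A backdoor path from Dosage to Biomarker is any simple undirected path whose first edge points into Dosage (i.e. leaves Dosage via a parent).
Parents of Dosage: {Comorbidity, PriorTherapy}.
Enumerating:
  P1: Dosage <- PriorTherapy -> Biomarker
That exhausts the simple backdoor paths. Count: 1.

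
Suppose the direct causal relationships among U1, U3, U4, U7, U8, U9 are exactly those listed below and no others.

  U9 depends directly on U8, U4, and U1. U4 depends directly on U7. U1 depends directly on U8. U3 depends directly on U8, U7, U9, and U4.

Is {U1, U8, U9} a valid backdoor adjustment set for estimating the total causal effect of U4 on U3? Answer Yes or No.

Backdoor paths from U4 to U3 (paths whose first edge points into U4):
  P1: U4 <- U7 -> U3
Condition 1 (no descendant of U4 in the set): FAILS — U9 is a descendant of U4.
Condition 2 (every backdoor path blocked by {U1, U8, U9}):
  P1: open — no interior node is in the conditioning set.
{U1, U8, U9} does not satisfy the backdoor criterion.

No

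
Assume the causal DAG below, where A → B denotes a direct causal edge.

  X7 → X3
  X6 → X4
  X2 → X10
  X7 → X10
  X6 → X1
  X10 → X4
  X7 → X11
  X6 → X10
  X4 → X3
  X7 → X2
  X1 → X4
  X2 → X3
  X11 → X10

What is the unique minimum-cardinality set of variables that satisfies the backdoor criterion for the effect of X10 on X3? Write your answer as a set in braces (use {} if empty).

Variables eligible for adjustment (non-descendants of X10, excluding X10 and X3): {X1, X11, X2, X6, X7}.
Backdoor paths from X10 to X3:
  P1: X10 <- X6 -> X1 -> X4 -> X3
  P2: X10 <- X6 -> X4 -> X3
  P3: X10 <- X7 -> X2 -> X3
  P4: X10 <- X7 -> X3
  P5: X10 <- X2 <- X7 -> X3
  P6: X10 <- X2 -> X3
  P7: X10 <- X11 <- X7 -> X2 -> X3
  P8: X10 <- X11 <- X7 -> X3
The empty set is not sufficient: P1 (X10 <- X6 -> X1 -> X4 -> X3) has no collider blocking it and no conditioned non-collider, so it is open.
Try {X2, X6, X7}:
  P1: blocked at fork node X6 ∈ conditioning set.
  P2: blocked at fork node X6 ∈ conditioning set.
  P3: blocked at fork node X7 ∈ conditioning set.
  P4: blocked at fork node X7 ∈ conditioning set.
  P5: blocked at chain node X2 ∈ conditioning set.
  P6: blocked at fork node X2 ∈ conditioning set.
  P7: blocked at fork node X7 ∈ conditioning set.
  P8: blocked at fork node X7 ∈ conditioning set.
{X2, X6, X7} contains no descendant of X10 and blocks every backdoor path.
Every element of {X2, X6, X7} is needed (dropping X2 leaves P6 open; dropping X6 leaves P1 open; dropping X7 leaves P4 open), so no proper subset is valid.
Among all size-3 subsets of the eligible variables, only {X2, X6, X7} blocks every backdoor path, so it is the unique smallest valid adjustment set.

{X2, X6, X7}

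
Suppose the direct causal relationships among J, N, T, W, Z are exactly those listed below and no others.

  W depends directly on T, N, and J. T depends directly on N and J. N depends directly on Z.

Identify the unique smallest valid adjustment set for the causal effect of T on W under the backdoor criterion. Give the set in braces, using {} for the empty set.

{J, N}

Variables eligible for adjustment (non-descendants of T, excluding T and W): {J, N, Z}.
Backdoor paths from T to W:
  P1: T <- J -> W
  P2: T <- N -> W
The empty set is not sufficient: P1 (T <- J -> W) has no collider blocking it and no conditioned non-collider, so it is open.
Try {J, N}:
  P1: blocked at fork node J ∈ conditioning set.
  P2: blocked at fork node N ∈ conditioning set.
{J, N} contains no descendant of T and blocks every backdoor path.
Every element of {J, N} is needed (dropping J leaves P1 open; dropping N leaves P2 open), so no proper subset is valid.
Among all size-2 subsets of the eligible variables, only {J, N} blocks every backdoor path, so it is the unique smallest valid adjustment set.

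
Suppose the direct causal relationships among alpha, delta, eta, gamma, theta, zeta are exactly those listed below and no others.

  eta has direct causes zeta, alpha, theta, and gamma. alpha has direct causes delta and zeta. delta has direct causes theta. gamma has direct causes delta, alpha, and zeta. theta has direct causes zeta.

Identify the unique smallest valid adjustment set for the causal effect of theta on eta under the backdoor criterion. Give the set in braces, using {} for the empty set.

{zeta}

Variables eligible for adjustment (non-descendants of theta, excluding theta and eta): {zeta}.
Backdoor paths from theta to eta:
  P1: theta <- zeta -> alpha <- delta -> gamma -> eta
  P2: theta <- zeta -> alpha -> gamma -> eta
  P3: theta <- zeta -> alpha -> eta
  P4: theta <- zeta -> gamma <- delta -> alpha -> eta
  P5: theta <- zeta -> gamma <- alpha -> eta
  P6: theta <- zeta -> gamma -> eta
  P7: theta <- zeta -> eta
The empty set is not sufficient: P2 (theta <- zeta -> alpha -> gamma -> eta) has no collider blocking it and no conditioned non-collider, so it is open.
Try {zeta}:
  P1: blocked at fork node zeta ∈ conditioning set.
  P2: blocked at fork node zeta ∈ conditioning set.
  P3: blocked at fork node zeta ∈ conditioning set.
  P4: blocked at fork node zeta ∈ conditioning set.
  P5: blocked at fork node zeta ∈ conditioning set.
  P6: blocked at fork node zeta ∈ conditioning set.
  P7: blocked at fork node zeta ∈ conditioning set.
{zeta} contains no descendant of theta and blocks every backdoor path.
{zeta} is the unique smallest valid adjustment set.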